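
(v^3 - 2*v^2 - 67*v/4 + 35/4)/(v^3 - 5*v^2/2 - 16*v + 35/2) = (v - 1/2)/(v - 1)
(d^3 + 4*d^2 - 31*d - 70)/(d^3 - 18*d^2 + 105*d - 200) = (d^2 + 9*d + 14)/(d^2 - 13*d + 40)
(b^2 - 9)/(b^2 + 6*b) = (b^2 - 9)/(b*(b + 6))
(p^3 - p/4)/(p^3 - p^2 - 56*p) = (1/4 - p^2)/(-p^2 + p + 56)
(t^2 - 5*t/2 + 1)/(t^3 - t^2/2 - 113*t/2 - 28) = (-2*t^2 + 5*t - 2)/(-2*t^3 + t^2 + 113*t + 56)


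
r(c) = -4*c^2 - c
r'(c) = -8*c - 1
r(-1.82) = -11.43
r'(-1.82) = 13.56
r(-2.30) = -18.86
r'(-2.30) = 17.40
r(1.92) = -16.67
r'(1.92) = -16.36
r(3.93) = -65.71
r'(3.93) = -32.44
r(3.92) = -65.39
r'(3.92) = -32.36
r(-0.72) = -1.35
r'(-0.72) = 4.76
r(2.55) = -28.56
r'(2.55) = -21.40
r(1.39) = -9.12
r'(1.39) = -12.12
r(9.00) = -333.00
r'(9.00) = -73.00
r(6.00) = -150.00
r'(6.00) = -49.00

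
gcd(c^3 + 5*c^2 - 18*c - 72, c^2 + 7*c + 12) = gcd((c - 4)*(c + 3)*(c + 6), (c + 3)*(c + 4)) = c + 3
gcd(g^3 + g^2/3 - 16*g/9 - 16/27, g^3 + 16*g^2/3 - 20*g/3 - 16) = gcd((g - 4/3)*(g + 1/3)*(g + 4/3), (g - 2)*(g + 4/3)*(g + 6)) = g + 4/3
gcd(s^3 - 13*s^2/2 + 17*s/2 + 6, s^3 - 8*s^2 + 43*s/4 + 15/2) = s + 1/2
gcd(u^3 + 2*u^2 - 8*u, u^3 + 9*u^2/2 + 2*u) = u^2 + 4*u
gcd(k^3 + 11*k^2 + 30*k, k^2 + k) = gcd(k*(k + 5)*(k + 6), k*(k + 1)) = k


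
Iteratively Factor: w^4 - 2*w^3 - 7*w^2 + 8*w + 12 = (w - 2)*(w^3 - 7*w - 6) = (w - 2)*(w + 2)*(w^2 - 2*w - 3) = (w - 3)*(w - 2)*(w + 2)*(w + 1)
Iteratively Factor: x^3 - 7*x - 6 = (x + 1)*(x^2 - x - 6) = (x + 1)*(x + 2)*(x - 3)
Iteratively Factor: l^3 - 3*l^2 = (l)*(l^2 - 3*l) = l^2*(l - 3)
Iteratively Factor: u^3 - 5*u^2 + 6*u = (u - 3)*(u^2 - 2*u) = u*(u - 3)*(u - 2)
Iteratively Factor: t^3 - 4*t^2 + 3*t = (t - 1)*(t^2 - 3*t) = t*(t - 1)*(t - 3)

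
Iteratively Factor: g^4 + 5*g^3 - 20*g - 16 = (g - 2)*(g^3 + 7*g^2 + 14*g + 8) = (g - 2)*(g + 4)*(g^2 + 3*g + 2) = (g - 2)*(g + 1)*(g + 4)*(g + 2)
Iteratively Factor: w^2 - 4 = (w - 2)*(w + 2)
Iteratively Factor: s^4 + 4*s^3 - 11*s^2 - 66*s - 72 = (s + 2)*(s^3 + 2*s^2 - 15*s - 36) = (s + 2)*(s + 3)*(s^2 - s - 12) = (s - 4)*(s + 2)*(s + 3)*(s + 3)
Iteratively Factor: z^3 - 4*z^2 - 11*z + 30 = (z - 5)*(z^2 + z - 6) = (z - 5)*(z - 2)*(z + 3)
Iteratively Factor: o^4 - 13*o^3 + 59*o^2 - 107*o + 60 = (o - 3)*(o^3 - 10*o^2 + 29*o - 20) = (o - 3)*(o - 1)*(o^2 - 9*o + 20) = (o - 4)*(o - 3)*(o - 1)*(o - 5)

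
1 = 1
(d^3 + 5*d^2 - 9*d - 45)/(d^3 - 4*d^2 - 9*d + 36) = (d + 5)/(d - 4)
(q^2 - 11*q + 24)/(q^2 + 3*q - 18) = (q - 8)/(q + 6)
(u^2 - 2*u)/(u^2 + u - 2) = u*(u - 2)/(u^2 + u - 2)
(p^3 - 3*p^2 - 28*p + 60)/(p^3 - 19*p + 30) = (p - 6)/(p - 3)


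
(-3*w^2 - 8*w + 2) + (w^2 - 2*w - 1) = -2*w^2 - 10*w + 1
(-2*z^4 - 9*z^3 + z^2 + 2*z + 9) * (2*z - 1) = -4*z^5 - 16*z^4 + 11*z^3 + 3*z^2 + 16*z - 9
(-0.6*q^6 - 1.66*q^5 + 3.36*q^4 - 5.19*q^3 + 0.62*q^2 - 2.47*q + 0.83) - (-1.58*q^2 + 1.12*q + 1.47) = -0.6*q^6 - 1.66*q^5 + 3.36*q^4 - 5.19*q^3 + 2.2*q^2 - 3.59*q - 0.64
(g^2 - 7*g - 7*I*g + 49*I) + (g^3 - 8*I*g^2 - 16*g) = g^3 + g^2 - 8*I*g^2 - 23*g - 7*I*g + 49*I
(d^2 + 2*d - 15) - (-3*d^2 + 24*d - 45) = 4*d^2 - 22*d + 30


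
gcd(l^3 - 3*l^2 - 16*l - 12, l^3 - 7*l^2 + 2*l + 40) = l + 2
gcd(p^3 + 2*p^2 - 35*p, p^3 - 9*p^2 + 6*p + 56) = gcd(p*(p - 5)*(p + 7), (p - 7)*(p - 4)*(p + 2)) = 1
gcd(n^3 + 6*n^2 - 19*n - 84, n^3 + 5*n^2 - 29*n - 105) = n^2 + 10*n + 21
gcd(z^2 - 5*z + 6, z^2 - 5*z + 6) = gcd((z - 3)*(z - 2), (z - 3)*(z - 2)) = z^2 - 5*z + 6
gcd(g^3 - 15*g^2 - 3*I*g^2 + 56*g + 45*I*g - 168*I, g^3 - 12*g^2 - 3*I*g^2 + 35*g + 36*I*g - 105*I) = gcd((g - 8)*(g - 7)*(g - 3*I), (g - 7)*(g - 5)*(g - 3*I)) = g^2 + g*(-7 - 3*I) + 21*I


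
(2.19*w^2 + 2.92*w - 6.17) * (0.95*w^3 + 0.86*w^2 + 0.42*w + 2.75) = 2.0805*w^5 + 4.6574*w^4 - 2.4305*w^3 + 1.9427*w^2 + 5.4386*w - 16.9675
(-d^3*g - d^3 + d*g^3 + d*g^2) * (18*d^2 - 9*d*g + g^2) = -18*d^5*g - 18*d^5 + 9*d^4*g^2 + 9*d^4*g + 17*d^3*g^3 + 17*d^3*g^2 - 9*d^2*g^4 - 9*d^2*g^3 + d*g^5 + d*g^4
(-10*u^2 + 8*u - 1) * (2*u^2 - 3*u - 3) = -20*u^4 + 46*u^3 + 4*u^2 - 21*u + 3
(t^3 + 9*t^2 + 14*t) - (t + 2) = t^3 + 9*t^2 + 13*t - 2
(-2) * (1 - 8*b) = 16*b - 2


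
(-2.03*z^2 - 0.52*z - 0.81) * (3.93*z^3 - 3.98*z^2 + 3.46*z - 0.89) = -7.9779*z^5 + 6.0358*z^4 - 8.1375*z^3 + 3.2313*z^2 - 2.3398*z + 0.7209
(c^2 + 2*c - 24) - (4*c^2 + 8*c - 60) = -3*c^2 - 6*c + 36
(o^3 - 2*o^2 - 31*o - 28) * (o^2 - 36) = o^5 - 2*o^4 - 67*o^3 + 44*o^2 + 1116*o + 1008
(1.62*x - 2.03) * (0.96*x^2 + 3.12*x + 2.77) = 1.5552*x^3 + 3.1056*x^2 - 1.8462*x - 5.6231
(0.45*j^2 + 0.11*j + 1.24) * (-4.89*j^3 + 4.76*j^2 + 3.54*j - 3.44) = -2.2005*j^5 + 1.6041*j^4 - 3.947*j^3 + 4.7438*j^2 + 4.0112*j - 4.2656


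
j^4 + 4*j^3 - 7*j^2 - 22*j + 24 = (j - 2)*(j - 1)*(j + 3)*(j + 4)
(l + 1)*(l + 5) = l^2 + 6*l + 5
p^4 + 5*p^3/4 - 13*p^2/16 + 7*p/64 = p*(p - 1/4)^2*(p + 7/4)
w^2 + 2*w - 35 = (w - 5)*(w + 7)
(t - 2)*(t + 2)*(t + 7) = t^3 + 7*t^2 - 4*t - 28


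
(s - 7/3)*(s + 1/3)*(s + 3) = s^3 + s^2 - 61*s/9 - 7/3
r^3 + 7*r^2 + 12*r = r*(r + 3)*(r + 4)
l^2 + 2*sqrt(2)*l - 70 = (l - 5*sqrt(2))*(l + 7*sqrt(2))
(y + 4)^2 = y^2 + 8*y + 16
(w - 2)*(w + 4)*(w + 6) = w^3 + 8*w^2 + 4*w - 48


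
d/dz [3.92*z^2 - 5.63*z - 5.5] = 7.84*z - 5.63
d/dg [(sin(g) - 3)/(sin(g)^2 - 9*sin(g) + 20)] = (6*sin(g) + cos(g)^2 - 8)*cos(g)/(sin(g)^2 - 9*sin(g) + 20)^2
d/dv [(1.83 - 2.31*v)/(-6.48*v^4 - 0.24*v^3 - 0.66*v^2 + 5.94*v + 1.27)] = (-44.9064*v^4 + 46.3248*v^3 - 0.207*v^2 + 2.4156*v - 13.8039)/(41.9904*v^8 + 3.1104*v^7 + 8.6112*v^6 - 76.6656*v^5 - 18.8748*v^4 - 8.4504*v^3 + 33.6072*v^2 + 15.0876*v + 1.6129)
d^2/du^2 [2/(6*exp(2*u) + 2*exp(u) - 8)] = (2*(6*exp(u) + 1)^2*exp(u) - (12*exp(u) + 1)*(3*exp(2*u) + exp(u) - 4))*exp(u)/(3*exp(2*u) + exp(u) - 4)^3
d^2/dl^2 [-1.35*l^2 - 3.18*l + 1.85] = -2.70000000000000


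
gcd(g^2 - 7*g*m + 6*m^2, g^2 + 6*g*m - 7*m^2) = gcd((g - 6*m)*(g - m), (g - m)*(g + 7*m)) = g - m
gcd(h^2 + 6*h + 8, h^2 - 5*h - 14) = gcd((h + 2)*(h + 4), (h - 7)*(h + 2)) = h + 2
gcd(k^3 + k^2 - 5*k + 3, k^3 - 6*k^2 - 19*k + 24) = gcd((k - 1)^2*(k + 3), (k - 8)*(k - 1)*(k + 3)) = k^2 + 2*k - 3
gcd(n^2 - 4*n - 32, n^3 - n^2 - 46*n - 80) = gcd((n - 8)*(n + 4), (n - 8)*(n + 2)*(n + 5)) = n - 8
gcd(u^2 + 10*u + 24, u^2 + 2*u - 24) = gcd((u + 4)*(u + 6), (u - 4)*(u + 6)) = u + 6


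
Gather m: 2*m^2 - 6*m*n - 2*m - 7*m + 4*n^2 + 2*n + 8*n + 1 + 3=2*m^2 + m*(-6*n - 9) + 4*n^2 + 10*n + 4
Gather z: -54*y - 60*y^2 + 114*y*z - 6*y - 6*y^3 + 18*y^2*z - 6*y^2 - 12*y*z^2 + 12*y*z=-6*y^3 - 66*y^2 - 12*y*z^2 - 60*y + z*(18*y^2 + 126*y)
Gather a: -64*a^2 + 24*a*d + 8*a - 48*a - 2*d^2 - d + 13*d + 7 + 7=-64*a^2 + a*(24*d - 40) - 2*d^2 + 12*d + 14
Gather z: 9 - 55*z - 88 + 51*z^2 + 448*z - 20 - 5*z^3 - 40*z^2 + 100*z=-5*z^3 + 11*z^2 + 493*z - 99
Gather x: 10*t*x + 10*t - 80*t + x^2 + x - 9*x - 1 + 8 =-70*t + x^2 + x*(10*t - 8) + 7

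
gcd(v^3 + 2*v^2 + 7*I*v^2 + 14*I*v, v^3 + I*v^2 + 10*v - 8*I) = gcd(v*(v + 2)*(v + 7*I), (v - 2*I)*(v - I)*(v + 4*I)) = 1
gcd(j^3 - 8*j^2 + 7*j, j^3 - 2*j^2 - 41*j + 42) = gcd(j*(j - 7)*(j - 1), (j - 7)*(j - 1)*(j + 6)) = j^2 - 8*j + 7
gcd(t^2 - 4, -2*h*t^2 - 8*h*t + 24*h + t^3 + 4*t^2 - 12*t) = t - 2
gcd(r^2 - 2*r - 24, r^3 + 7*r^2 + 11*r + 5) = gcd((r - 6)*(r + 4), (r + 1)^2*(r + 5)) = 1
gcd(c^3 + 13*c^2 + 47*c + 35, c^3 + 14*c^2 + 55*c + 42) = c^2 + 8*c + 7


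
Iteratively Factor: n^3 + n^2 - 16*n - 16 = (n + 1)*(n^2 - 16) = (n + 1)*(n + 4)*(n - 4)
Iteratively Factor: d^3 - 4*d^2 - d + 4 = (d - 1)*(d^2 - 3*d - 4) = (d - 4)*(d - 1)*(d + 1)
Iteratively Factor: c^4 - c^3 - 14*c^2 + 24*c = (c - 3)*(c^3 + 2*c^2 - 8*c) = c*(c - 3)*(c^2 + 2*c - 8) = c*(c - 3)*(c + 4)*(c - 2)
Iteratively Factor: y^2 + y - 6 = (y - 2)*(y + 3)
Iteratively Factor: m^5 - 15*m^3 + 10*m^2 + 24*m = (m - 2)*(m^4 + 2*m^3 - 11*m^2 - 12*m) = (m - 3)*(m - 2)*(m^3 + 5*m^2 + 4*m) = (m - 3)*(m - 2)*(m + 1)*(m^2 + 4*m) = m*(m - 3)*(m - 2)*(m + 1)*(m + 4)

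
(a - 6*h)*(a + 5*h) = a^2 - a*h - 30*h^2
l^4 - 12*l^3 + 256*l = l*(l - 8)^2*(l + 4)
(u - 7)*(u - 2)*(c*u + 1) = c*u^3 - 9*c*u^2 + 14*c*u + u^2 - 9*u + 14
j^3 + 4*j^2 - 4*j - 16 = (j - 2)*(j + 2)*(j + 4)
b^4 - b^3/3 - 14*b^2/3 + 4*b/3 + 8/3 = (b - 2)*(b - 1)*(b + 2/3)*(b + 2)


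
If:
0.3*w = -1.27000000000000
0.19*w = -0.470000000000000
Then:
No Solution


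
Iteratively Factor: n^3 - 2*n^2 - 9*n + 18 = (n - 2)*(n^2 - 9) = (n - 3)*(n - 2)*(n + 3)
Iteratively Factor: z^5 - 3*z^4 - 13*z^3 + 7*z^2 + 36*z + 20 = (z + 1)*(z^4 - 4*z^3 - 9*z^2 + 16*z + 20) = (z - 2)*(z + 1)*(z^3 - 2*z^2 - 13*z - 10) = (z - 2)*(z + 1)^2*(z^2 - 3*z - 10) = (z - 2)*(z + 1)^2*(z + 2)*(z - 5)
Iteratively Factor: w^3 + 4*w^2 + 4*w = (w + 2)*(w^2 + 2*w) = (w + 2)^2*(w)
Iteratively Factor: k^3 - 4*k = (k - 2)*(k^2 + 2*k) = (k - 2)*(k + 2)*(k)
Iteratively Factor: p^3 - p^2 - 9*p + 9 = (p + 3)*(p^2 - 4*p + 3) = (p - 1)*(p + 3)*(p - 3)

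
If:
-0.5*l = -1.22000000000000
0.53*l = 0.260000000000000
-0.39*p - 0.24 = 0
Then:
No Solution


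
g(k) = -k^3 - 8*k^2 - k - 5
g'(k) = -3*k^2 - 16*k - 1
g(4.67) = -285.99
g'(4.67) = -141.15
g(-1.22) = -13.87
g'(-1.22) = 14.05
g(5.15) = -358.92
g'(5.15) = -162.97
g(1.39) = -24.53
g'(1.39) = -29.04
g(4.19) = -223.20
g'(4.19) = -120.71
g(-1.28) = -14.73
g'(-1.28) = 14.56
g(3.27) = -128.78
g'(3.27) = -85.40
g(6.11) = -537.87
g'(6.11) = -210.76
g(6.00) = -515.00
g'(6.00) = -205.00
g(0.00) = -5.00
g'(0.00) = -1.00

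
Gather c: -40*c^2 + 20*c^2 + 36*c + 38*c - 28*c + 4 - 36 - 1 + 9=-20*c^2 + 46*c - 24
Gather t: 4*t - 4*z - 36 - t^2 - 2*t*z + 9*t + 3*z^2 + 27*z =-t^2 + t*(13 - 2*z) + 3*z^2 + 23*z - 36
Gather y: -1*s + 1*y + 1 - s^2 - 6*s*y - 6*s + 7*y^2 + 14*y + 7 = -s^2 - 7*s + 7*y^2 + y*(15 - 6*s) + 8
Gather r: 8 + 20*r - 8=20*r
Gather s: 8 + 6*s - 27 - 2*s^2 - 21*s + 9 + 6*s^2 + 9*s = 4*s^2 - 6*s - 10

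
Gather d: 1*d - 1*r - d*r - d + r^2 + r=-d*r + r^2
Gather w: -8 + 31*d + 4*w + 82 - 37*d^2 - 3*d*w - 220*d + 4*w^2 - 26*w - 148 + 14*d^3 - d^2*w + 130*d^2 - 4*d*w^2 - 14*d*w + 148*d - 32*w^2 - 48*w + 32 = 14*d^3 + 93*d^2 - 41*d + w^2*(-4*d - 28) + w*(-d^2 - 17*d - 70) - 42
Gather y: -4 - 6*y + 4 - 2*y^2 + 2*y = -2*y^2 - 4*y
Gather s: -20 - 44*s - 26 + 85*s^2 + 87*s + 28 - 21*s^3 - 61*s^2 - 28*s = -21*s^3 + 24*s^2 + 15*s - 18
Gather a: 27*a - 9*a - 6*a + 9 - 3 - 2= 12*a + 4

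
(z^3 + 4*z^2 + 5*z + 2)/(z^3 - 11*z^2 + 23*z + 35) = (z^2 + 3*z + 2)/(z^2 - 12*z + 35)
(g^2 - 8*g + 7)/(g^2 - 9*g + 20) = (g^2 - 8*g + 7)/(g^2 - 9*g + 20)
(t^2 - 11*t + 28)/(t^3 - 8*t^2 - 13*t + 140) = (t - 4)/(t^2 - t - 20)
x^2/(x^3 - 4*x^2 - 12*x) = x/(x^2 - 4*x - 12)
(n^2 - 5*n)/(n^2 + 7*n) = (n - 5)/(n + 7)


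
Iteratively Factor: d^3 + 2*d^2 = (d)*(d^2 + 2*d) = d^2*(d + 2)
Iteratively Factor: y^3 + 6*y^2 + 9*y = (y + 3)*(y^2 + 3*y) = (y + 3)^2*(y)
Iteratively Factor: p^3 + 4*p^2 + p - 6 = (p - 1)*(p^2 + 5*p + 6) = (p - 1)*(p + 3)*(p + 2)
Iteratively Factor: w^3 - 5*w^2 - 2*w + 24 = (w - 4)*(w^2 - w - 6) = (w - 4)*(w + 2)*(w - 3)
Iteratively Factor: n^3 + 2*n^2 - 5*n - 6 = (n - 2)*(n^2 + 4*n + 3) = (n - 2)*(n + 1)*(n + 3)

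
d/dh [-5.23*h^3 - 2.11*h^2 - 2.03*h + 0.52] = -15.69*h^2 - 4.22*h - 2.03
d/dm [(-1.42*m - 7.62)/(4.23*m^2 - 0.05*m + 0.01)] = (6.0066*m^2 + 64.4652*m - 0.3952)/(17.8929*m^4 - 0.423*m^3 + 0.0871*m^2 - 0.001*m + 0.0001)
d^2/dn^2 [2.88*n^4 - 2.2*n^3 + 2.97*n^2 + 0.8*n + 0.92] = 34.56*n^2 - 13.2*n + 5.94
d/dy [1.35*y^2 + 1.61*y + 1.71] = 2.7*y + 1.61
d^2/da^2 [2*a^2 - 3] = 4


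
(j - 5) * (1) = j - 5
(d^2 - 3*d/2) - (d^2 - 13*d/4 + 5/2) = 7*d/4 - 5/2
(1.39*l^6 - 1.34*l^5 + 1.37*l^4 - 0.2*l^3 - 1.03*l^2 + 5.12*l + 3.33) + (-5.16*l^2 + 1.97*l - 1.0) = 1.39*l^6 - 1.34*l^5 + 1.37*l^4 - 0.2*l^3 - 6.19*l^2 + 7.09*l + 2.33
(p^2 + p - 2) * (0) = 0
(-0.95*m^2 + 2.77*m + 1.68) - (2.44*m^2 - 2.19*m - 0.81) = -3.39*m^2 + 4.96*m + 2.49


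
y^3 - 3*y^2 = y^2*(y - 3)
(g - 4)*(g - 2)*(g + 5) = g^3 - g^2 - 22*g + 40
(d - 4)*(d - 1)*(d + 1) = d^3 - 4*d^2 - d + 4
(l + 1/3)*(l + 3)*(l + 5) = l^3 + 25*l^2/3 + 53*l/3 + 5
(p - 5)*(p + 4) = p^2 - p - 20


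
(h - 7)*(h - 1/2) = h^2 - 15*h/2 + 7/2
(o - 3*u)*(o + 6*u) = o^2 + 3*o*u - 18*u^2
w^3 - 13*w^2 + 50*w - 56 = (w - 7)*(w - 4)*(w - 2)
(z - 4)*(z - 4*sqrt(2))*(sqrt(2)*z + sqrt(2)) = sqrt(2)*z^3 - 8*z^2 - 3*sqrt(2)*z^2 - 4*sqrt(2)*z + 24*z + 32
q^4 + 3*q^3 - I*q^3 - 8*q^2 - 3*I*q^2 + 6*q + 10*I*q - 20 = (q - 2)*(q + 5)*(q - 2*I)*(q + I)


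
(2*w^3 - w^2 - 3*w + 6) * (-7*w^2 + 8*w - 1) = -14*w^5 + 23*w^4 + 11*w^3 - 65*w^2 + 51*w - 6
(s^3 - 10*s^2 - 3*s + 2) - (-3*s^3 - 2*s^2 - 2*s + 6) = 4*s^3 - 8*s^2 - s - 4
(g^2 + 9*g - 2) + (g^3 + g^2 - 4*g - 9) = g^3 + 2*g^2 + 5*g - 11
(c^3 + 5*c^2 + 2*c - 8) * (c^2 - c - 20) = c^5 + 4*c^4 - 23*c^3 - 110*c^2 - 32*c + 160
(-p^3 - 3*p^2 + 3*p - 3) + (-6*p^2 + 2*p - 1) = -p^3 - 9*p^2 + 5*p - 4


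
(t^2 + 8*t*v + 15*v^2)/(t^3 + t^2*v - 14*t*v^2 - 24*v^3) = (t + 5*v)/(t^2 - 2*t*v - 8*v^2)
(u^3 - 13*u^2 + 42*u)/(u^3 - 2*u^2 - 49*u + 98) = u*(u - 6)/(u^2 + 5*u - 14)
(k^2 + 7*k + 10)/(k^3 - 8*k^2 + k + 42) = (k + 5)/(k^2 - 10*k + 21)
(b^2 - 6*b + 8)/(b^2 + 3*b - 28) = (b - 2)/(b + 7)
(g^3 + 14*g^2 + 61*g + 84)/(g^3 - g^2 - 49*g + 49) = (g^2 + 7*g + 12)/(g^2 - 8*g + 7)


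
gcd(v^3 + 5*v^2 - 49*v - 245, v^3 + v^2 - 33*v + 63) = v + 7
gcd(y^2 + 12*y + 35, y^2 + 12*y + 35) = y^2 + 12*y + 35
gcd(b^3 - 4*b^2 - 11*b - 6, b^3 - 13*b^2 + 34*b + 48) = b^2 - 5*b - 6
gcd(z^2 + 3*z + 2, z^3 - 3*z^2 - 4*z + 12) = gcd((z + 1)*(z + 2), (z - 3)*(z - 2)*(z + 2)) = z + 2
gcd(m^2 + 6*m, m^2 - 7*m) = m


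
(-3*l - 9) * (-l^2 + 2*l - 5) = 3*l^3 + 3*l^2 - 3*l + 45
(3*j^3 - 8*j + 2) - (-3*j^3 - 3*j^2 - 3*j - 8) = 6*j^3 + 3*j^2 - 5*j + 10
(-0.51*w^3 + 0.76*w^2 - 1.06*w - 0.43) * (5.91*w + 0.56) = -3.0141*w^4 + 4.206*w^3 - 5.839*w^2 - 3.1349*w - 0.2408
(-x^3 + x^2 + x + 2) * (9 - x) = x^4 - 10*x^3 + 8*x^2 + 7*x + 18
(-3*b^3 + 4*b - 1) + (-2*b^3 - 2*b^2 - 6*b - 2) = -5*b^3 - 2*b^2 - 2*b - 3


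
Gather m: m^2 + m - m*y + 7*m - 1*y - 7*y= m^2 + m*(8 - y) - 8*y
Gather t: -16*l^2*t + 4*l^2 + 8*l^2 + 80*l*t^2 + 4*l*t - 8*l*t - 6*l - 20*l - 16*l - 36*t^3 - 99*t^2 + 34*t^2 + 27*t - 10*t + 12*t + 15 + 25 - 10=12*l^2 - 42*l - 36*t^3 + t^2*(80*l - 65) + t*(-16*l^2 - 4*l + 29) + 30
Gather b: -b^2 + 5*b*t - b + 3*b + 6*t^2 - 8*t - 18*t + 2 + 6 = -b^2 + b*(5*t + 2) + 6*t^2 - 26*t + 8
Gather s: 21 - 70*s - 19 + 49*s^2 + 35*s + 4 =49*s^2 - 35*s + 6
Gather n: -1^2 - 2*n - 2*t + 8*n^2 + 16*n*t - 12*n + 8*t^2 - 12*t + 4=8*n^2 + n*(16*t - 14) + 8*t^2 - 14*t + 3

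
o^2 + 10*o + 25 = (o + 5)^2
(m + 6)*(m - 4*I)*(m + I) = m^3 + 6*m^2 - 3*I*m^2 + 4*m - 18*I*m + 24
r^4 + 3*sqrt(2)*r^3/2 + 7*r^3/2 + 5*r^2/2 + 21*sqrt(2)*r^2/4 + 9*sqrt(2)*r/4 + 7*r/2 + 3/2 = (r + 1/2)*(r + 3)*(r + sqrt(2)/2)*(r + sqrt(2))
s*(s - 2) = s^2 - 2*s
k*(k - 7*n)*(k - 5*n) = k^3 - 12*k^2*n + 35*k*n^2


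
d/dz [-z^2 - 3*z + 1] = -2*z - 3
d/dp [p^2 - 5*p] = 2*p - 5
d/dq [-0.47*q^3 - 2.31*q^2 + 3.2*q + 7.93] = -1.41*q^2 - 4.62*q + 3.2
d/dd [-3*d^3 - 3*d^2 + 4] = 3*d*(-3*d - 2)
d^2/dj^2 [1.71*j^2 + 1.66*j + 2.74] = 3.42000000000000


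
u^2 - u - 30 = (u - 6)*(u + 5)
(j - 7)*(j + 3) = j^2 - 4*j - 21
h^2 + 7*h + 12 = (h + 3)*(h + 4)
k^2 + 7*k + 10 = (k + 2)*(k + 5)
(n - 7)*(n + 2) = n^2 - 5*n - 14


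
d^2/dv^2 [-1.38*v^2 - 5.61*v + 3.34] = -2.76000000000000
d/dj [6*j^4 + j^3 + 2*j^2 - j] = 24*j^3 + 3*j^2 + 4*j - 1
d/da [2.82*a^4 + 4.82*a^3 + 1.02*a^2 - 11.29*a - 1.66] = 11.28*a^3 + 14.46*a^2 + 2.04*a - 11.29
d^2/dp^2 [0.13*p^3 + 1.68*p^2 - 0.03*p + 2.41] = 0.78*p + 3.36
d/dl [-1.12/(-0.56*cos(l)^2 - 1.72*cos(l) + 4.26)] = (1.2544*cos(l) + 1.9264)*sin(l)/(0.56*cos(l)^2 + 1.72*cos(l) - 4.26)^2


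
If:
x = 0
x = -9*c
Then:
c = 0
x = 0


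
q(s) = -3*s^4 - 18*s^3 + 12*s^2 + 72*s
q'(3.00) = -666.00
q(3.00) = -405.00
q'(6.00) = -4320.00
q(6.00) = -6912.00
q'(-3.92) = -129.03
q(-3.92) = 278.03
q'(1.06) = 22.47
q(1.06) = 64.58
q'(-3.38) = -162.66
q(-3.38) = 197.24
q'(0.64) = 62.10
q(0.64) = 45.77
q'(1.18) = 5.41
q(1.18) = 66.28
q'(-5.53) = 317.26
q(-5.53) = 207.26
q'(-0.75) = 28.69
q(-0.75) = -40.61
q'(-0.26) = 62.32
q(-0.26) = -17.61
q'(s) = -12*s^3 - 54*s^2 + 24*s + 72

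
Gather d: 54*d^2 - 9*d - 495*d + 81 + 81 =54*d^2 - 504*d + 162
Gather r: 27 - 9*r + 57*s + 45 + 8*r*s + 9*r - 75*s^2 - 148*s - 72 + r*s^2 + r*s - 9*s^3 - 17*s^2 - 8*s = r*(s^2 + 9*s) - 9*s^3 - 92*s^2 - 99*s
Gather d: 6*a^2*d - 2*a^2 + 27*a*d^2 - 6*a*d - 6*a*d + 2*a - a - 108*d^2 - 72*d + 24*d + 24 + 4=-2*a^2 + a + d^2*(27*a - 108) + d*(6*a^2 - 12*a - 48) + 28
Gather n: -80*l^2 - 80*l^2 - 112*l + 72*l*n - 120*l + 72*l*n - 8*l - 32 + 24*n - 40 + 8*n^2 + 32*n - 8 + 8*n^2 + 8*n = -160*l^2 - 240*l + 16*n^2 + n*(144*l + 64) - 80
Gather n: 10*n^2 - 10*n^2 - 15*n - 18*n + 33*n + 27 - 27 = 0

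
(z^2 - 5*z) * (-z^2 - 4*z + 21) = -z^4 + z^3 + 41*z^2 - 105*z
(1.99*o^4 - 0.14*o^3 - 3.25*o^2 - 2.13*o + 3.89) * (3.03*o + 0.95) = 6.0297*o^5 + 1.4663*o^4 - 9.9805*o^3 - 9.5414*o^2 + 9.7632*o + 3.6955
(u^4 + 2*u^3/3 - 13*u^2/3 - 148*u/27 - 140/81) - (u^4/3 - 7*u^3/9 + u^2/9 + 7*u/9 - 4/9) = 2*u^4/3 + 13*u^3/9 - 40*u^2/9 - 169*u/27 - 104/81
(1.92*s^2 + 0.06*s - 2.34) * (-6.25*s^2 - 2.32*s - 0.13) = -12.0*s^4 - 4.8294*s^3 + 14.2362*s^2 + 5.421*s + 0.3042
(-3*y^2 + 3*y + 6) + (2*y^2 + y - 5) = -y^2 + 4*y + 1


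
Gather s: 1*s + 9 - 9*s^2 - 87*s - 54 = -9*s^2 - 86*s - 45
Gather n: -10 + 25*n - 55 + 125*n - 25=150*n - 90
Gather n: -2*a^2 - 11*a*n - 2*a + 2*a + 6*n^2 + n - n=-2*a^2 - 11*a*n + 6*n^2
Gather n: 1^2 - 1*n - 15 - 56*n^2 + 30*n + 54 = -56*n^2 + 29*n + 40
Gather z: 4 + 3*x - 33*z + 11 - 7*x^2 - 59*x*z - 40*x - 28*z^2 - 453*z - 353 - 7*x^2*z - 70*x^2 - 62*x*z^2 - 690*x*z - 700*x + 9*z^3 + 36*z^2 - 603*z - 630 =-77*x^2 - 737*x + 9*z^3 + z^2*(8 - 62*x) + z*(-7*x^2 - 749*x - 1089) - 968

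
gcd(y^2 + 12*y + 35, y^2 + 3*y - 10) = y + 5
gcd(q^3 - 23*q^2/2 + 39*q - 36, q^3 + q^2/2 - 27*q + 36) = q^2 - 11*q/2 + 6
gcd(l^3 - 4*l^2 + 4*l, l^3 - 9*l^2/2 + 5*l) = l^2 - 2*l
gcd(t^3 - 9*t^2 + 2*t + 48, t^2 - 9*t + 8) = t - 8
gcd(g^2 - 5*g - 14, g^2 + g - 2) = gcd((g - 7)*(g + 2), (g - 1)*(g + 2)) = g + 2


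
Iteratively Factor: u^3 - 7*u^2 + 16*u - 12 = (u - 2)*(u^2 - 5*u + 6) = (u - 2)^2*(u - 3)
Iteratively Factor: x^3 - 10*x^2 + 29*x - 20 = (x - 1)*(x^2 - 9*x + 20) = (x - 4)*(x - 1)*(x - 5)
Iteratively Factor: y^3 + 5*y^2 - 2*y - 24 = (y - 2)*(y^2 + 7*y + 12) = (y - 2)*(y + 3)*(y + 4)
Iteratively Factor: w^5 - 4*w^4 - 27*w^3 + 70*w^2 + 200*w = (w)*(w^4 - 4*w^3 - 27*w^2 + 70*w + 200) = w*(w + 2)*(w^3 - 6*w^2 - 15*w + 100) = w*(w - 5)*(w + 2)*(w^2 - w - 20) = w*(w - 5)*(w + 2)*(w + 4)*(w - 5)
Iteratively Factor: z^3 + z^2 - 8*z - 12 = (z + 2)*(z^2 - z - 6) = (z - 3)*(z + 2)*(z + 2)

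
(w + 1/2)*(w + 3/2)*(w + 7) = w^3 + 9*w^2 + 59*w/4 + 21/4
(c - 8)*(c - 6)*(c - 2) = c^3 - 16*c^2 + 76*c - 96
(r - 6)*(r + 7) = r^2 + r - 42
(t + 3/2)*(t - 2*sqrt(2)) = t^2 - 2*sqrt(2)*t + 3*t/2 - 3*sqrt(2)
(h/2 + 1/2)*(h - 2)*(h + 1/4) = h^3/2 - 3*h^2/8 - 9*h/8 - 1/4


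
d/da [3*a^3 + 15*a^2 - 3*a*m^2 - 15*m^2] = 9*a^2 + 30*a - 3*m^2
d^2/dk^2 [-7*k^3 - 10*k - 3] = -42*k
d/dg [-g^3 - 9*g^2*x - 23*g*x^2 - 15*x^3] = -3*g^2 - 18*g*x - 23*x^2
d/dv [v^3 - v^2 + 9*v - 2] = 3*v^2 - 2*v + 9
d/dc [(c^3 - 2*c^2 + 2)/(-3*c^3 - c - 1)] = (c*(4 - 3*c)*(3*c^3 + c + 1) + (9*c^2 + 1)*(c^3 - 2*c^2 + 2))/(3*c^3 + c + 1)^2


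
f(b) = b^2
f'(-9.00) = -18.00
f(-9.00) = 81.00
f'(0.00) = 0.00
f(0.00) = 0.00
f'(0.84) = 1.68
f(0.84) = 0.71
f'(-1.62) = -3.24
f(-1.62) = 2.62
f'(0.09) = 0.18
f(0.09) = 0.01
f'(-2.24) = -4.48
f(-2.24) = 5.02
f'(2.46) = 4.92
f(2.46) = 6.05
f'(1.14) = 2.28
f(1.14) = 1.30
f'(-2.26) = -4.52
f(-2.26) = 5.11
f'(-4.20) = -8.40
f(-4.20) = 17.64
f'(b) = 2*b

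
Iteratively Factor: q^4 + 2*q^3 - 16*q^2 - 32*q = (q)*(q^3 + 2*q^2 - 16*q - 32) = q*(q + 2)*(q^2 - 16) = q*(q - 4)*(q + 2)*(q + 4)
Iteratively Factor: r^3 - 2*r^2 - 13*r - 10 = (r + 1)*(r^2 - 3*r - 10) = (r + 1)*(r + 2)*(r - 5)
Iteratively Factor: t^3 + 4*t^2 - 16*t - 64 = (t + 4)*(t^2 - 16) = (t - 4)*(t + 4)*(t + 4)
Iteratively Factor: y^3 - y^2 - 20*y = (y + 4)*(y^2 - 5*y) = (y - 5)*(y + 4)*(y)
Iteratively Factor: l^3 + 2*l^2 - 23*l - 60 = (l + 4)*(l^2 - 2*l - 15) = (l - 5)*(l + 4)*(l + 3)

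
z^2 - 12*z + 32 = (z - 8)*(z - 4)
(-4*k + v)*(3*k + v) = -12*k^2 - k*v + v^2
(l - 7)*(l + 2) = l^2 - 5*l - 14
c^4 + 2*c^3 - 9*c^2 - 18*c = c*(c - 3)*(c + 2)*(c + 3)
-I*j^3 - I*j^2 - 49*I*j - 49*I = (j - 7*I)*(j + 7*I)*(-I*j - I)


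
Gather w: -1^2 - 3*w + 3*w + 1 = 0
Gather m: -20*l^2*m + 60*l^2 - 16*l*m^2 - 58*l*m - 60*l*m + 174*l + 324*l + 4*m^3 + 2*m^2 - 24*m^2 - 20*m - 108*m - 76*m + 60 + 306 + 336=60*l^2 + 498*l + 4*m^3 + m^2*(-16*l - 22) + m*(-20*l^2 - 118*l - 204) + 702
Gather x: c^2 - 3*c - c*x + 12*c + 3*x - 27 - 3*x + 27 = c^2 - c*x + 9*c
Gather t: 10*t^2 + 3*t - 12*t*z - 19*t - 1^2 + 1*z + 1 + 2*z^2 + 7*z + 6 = 10*t^2 + t*(-12*z - 16) + 2*z^2 + 8*z + 6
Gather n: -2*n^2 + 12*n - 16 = -2*n^2 + 12*n - 16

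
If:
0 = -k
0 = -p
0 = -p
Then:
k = 0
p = 0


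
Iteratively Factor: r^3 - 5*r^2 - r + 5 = (r - 1)*(r^2 - 4*r - 5) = (r - 1)*(r + 1)*(r - 5)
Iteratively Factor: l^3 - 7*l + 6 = (l - 1)*(l^2 + l - 6) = (l - 2)*(l - 1)*(l + 3)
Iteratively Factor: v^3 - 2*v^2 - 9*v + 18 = (v + 3)*(v^2 - 5*v + 6) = (v - 3)*(v + 3)*(v - 2)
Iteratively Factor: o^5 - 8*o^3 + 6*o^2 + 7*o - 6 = (o + 1)*(o^4 - o^3 - 7*o^2 + 13*o - 6) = (o - 2)*(o + 1)*(o^3 + o^2 - 5*o + 3) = (o - 2)*(o - 1)*(o + 1)*(o^2 + 2*o - 3) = (o - 2)*(o - 1)^2*(o + 1)*(o + 3)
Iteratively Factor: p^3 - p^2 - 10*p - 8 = (p - 4)*(p^2 + 3*p + 2) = (p - 4)*(p + 2)*(p + 1)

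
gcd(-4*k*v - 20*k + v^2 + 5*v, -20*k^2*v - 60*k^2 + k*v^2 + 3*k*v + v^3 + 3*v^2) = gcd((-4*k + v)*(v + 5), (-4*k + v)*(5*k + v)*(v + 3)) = -4*k + v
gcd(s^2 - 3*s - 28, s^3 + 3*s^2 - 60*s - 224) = s + 4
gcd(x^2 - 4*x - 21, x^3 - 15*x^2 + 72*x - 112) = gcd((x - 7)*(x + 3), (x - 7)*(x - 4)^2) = x - 7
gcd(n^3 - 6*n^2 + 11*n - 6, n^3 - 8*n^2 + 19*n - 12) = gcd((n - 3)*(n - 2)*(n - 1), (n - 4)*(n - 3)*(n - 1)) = n^2 - 4*n + 3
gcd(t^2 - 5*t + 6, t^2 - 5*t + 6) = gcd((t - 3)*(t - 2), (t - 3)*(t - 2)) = t^2 - 5*t + 6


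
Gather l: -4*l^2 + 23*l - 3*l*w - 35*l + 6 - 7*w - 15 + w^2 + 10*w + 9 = -4*l^2 + l*(-3*w - 12) + w^2 + 3*w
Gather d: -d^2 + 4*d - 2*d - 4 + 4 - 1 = -d^2 + 2*d - 1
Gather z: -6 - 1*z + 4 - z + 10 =8 - 2*z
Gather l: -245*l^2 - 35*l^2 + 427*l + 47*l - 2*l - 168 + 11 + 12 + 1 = -280*l^2 + 472*l - 144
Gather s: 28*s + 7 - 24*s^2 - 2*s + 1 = -24*s^2 + 26*s + 8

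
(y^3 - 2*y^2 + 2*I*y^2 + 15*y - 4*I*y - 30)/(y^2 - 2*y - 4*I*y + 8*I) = (y^2 + 2*I*y + 15)/(y - 4*I)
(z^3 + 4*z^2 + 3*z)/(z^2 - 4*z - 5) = z*(z + 3)/(z - 5)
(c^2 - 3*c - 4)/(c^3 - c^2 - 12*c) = (c + 1)/(c*(c + 3))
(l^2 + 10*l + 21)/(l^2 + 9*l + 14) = (l + 3)/(l + 2)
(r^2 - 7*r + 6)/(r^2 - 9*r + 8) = (r - 6)/(r - 8)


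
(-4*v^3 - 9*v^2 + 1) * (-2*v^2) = 8*v^5 + 18*v^4 - 2*v^2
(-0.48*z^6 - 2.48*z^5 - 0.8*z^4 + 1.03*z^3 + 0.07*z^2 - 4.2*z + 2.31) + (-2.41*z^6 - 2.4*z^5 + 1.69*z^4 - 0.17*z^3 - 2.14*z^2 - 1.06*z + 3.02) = -2.89*z^6 - 4.88*z^5 + 0.89*z^4 + 0.86*z^3 - 2.07*z^2 - 5.26*z + 5.33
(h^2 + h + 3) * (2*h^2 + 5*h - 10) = 2*h^4 + 7*h^3 + h^2 + 5*h - 30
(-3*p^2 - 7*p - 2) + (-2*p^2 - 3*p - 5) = -5*p^2 - 10*p - 7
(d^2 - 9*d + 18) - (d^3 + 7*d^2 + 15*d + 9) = -d^3 - 6*d^2 - 24*d + 9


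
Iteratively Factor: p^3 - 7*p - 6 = (p + 1)*(p^2 - p - 6) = (p + 1)*(p + 2)*(p - 3)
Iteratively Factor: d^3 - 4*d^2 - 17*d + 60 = (d - 5)*(d^2 + d - 12) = (d - 5)*(d + 4)*(d - 3)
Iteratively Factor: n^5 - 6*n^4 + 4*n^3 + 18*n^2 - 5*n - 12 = (n + 1)*(n^4 - 7*n^3 + 11*n^2 + 7*n - 12) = (n - 1)*(n + 1)*(n^3 - 6*n^2 + 5*n + 12) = (n - 1)*(n + 1)^2*(n^2 - 7*n + 12) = (n - 4)*(n - 1)*(n + 1)^2*(n - 3)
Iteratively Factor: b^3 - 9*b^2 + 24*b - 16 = (b - 4)*(b^2 - 5*b + 4) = (b - 4)*(b - 1)*(b - 4)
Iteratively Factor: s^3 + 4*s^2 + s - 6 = (s + 3)*(s^2 + s - 2) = (s - 1)*(s + 3)*(s + 2)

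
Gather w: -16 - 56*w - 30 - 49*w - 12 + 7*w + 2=-98*w - 56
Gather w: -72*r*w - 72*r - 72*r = -72*r*w - 144*r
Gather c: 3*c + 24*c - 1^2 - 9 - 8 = 27*c - 18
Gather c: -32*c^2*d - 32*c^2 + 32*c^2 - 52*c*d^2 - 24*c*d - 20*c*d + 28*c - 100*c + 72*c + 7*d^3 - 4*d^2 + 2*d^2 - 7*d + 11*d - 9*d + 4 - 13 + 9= -32*c^2*d + c*(-52*d^2 - 44*d) + 7*d^3 - 2*d^2 - 5*d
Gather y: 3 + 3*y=3*y + 3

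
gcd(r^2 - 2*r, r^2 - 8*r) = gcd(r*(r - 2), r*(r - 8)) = r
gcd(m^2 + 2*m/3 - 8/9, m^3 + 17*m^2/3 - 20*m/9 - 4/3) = m - 2/3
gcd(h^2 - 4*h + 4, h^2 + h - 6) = h - 2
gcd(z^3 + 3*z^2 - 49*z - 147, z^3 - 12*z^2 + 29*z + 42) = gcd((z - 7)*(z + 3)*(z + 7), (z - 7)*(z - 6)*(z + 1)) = z - 7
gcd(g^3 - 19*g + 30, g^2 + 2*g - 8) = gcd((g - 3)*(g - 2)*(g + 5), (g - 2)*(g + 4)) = g - 2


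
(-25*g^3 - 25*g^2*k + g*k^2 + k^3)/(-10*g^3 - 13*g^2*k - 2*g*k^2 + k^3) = (5*g + k)/(2*g + k)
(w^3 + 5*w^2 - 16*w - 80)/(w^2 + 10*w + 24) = (w^2 + w - 20)/(w + 6)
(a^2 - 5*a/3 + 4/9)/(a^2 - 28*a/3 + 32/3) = (a - 1/3)/(a - 8)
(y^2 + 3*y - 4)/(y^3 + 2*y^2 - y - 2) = (y + 4)/(y^2 + 3*y + 2)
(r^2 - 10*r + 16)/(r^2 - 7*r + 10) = (r - 8)/(r - 5)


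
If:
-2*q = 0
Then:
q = 0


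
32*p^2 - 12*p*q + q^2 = (-8*p + q)*(-4*p + q)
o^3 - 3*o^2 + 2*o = o*(o - 2)*(o - 1)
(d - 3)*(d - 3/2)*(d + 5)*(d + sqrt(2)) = d^4 + d^3/2 + sqrt(2)*d^3 - 18*d^2 + sqrt(2)*d^2/2 - 18*sqrt(2)*d + 45*d/2 + 45*sqrt(2)/2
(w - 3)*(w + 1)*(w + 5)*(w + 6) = w^4 + 9*w^3 + 5*w^2 - 93*w - 90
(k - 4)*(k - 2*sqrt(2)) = k^2 - 4*k - 2*sqrt(2)*k + 8*sqrt(2)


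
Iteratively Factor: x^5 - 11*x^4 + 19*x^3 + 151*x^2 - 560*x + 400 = (x - 4)*(x^4 - 7*x^3 - 9*x^2 + 115*x - 100) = (x - 5)*(x - 4)*(x^3 - 2*x^2 - 19*x + 20) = (x - 5)*(x - 4)*(x - 1)*(x^2 - x - 20) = (x - 5)*(x - 4)*(x - 1)*(x + 4)*(x - 5)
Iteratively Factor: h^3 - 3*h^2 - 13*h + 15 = (h + 3)*(h^2 - 6*h + 5) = (h - 5)*(h + 3)*(h - 1)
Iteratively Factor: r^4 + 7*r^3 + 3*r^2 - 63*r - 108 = (r + 3)*(r^3 + 4*r^2 - 9*r - 36) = (r + 3)^2*(r^2 + r - 12) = (r - 3)*(r + 3)^2*(r + 4)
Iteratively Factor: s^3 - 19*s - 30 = (s + 3)*(s^2 - 3*s - 10) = (s + 2)*(s + 3)*(s - 5)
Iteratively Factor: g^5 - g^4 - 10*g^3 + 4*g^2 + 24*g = (g + 2)*(g^4 - 3*g^3 - 4*g^2 + 12*g) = (g - 2)*(g + 2)*(g^3 - g^2 - 6*g) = (g - 2)*(g + 2)^2*(g^2 - 3*g) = (g - 3)*(g - 2)*(g + 2)^2*(g)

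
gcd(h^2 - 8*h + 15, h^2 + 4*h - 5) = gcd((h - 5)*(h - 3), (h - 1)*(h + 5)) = 1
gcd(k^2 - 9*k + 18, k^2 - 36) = k - 6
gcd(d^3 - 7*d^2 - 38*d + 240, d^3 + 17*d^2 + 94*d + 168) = d + 6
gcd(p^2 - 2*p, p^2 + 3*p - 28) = 1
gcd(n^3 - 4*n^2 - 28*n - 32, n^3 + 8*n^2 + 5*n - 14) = n + 2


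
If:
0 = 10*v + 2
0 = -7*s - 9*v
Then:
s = 9/35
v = -1/5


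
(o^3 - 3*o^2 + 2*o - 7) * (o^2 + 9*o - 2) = o^5 + 6*o^4 - 27*o^3 + 17*o^2 - 67*o + 14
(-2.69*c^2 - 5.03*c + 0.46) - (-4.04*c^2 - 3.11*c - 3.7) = 1.35*c^2 - 1.92*c + 4.16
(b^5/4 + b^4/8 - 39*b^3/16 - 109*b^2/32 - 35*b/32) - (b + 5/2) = b^5/4 + b^4/8 - 39*b^3/16 - 109*b^2/32 - 67*b/32 - 5/2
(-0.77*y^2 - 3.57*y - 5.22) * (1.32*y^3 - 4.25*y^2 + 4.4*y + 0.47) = -1.0164*y^5 - 1.4399*y^4 + 4.8941*y^3 + 6.1151*y^2 - 24.6459*y - 2.4534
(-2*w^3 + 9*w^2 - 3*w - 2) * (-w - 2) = 2*w^4 - 5*w^3 - 15*w^2 + 8*w + 4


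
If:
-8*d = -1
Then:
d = 1/8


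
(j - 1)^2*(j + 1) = j^3 - j^2 - j + 1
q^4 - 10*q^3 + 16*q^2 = q^2*(q - 8)*(q - 2)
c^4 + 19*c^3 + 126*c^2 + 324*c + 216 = (c + 1)*(c + 6)^3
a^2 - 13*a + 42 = (a - 7)*(a - 6)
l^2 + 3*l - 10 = (l - 2)*(l + 5)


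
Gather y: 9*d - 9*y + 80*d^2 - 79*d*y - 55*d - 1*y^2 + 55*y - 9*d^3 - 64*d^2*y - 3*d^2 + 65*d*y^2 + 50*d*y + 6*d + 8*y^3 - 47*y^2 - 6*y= -9*d^3 + 77*d^2 - 40*d + 8*y^3 + y^2*(65*d - 48) + y*(-64*d^2 - 29*d + 40)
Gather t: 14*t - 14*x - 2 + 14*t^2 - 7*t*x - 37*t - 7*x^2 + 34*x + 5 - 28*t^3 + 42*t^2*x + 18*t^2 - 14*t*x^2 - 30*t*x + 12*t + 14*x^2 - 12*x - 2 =-28*t^3 + t^2*(42*x + 32) + t*(-14*x^2 - 37*x - 11) + 7*x^2 + 8*x + 1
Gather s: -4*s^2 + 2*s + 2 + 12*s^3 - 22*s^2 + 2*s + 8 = 12*s^3 - 26*s^2 + 4*s + 10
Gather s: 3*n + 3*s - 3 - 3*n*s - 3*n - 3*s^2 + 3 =-3*s^2 + s*(3 - 3*n)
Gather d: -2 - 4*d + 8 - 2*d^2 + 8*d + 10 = -2*d^2 + 4*d + 16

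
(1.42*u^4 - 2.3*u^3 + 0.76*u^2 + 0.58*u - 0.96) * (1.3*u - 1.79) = 1.846*u^5 - 5.5318*u^4 + 5.105*u^3 - 0.6064*u^2 - 2.2862*u + 1.7184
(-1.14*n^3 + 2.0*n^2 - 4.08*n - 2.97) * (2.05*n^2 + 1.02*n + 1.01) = -2.337*n^5 + 2.9372*n^4 - 7.4754*n^3 - 8.2301*n^2 - 7.1502*n - 2.9997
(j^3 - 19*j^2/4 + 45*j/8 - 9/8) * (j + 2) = j^4 - 11*j^3/4 - 31*j^2/8 + 81*j/8 - 9/4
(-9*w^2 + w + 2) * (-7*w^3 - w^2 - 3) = 63*w^5 + 2*w^4 - 15*w^3 + 25*w^2 - 3*w - 6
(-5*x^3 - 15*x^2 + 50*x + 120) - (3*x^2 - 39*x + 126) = -5*x^3 - 18*x^2 + 89*x - 6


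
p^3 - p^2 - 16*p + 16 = (p - 4)*(p - 1)*(p + 4)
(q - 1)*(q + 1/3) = q^2 - 2*q/3 - 1/3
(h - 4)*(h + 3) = h^2 - h - 12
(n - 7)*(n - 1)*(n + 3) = n^3 - 5*n^2 - 17*n + 21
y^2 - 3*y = y*(y - 3)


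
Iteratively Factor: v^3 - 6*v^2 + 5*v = (v - 1)*(v^2 - 5*v) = (v - 5)*(v - 1)*(v)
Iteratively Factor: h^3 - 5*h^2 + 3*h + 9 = (h - 3)*(h^2 - 2*h - 3) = (h - 3)*(h + 1)*(h - 3)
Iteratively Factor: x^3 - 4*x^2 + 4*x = (x - 2)*(x^2 - 2*x) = (x - 2)^2*(x)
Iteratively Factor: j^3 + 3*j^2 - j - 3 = (j - 1)*(j^2 + 4*j + 3) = (j - 1)*(j + 1)*(j + 3)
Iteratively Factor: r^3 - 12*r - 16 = (r - 4)*(r^2 + 4*r + 4) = (r - 4)*(r + 2)*(r + 2)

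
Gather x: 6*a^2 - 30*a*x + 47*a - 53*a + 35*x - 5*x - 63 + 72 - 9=6*a^2 - 6*a + x*(30 - 30*a)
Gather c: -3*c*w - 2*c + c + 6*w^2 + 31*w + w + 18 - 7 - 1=c*(-3*w - 1) + 6*w^2 + 32*w + 10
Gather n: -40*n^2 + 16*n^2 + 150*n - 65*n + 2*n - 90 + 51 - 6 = -24*n^2 + 87*n - 45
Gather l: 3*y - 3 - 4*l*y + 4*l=l*(4 - 4*y) + 3*y - 3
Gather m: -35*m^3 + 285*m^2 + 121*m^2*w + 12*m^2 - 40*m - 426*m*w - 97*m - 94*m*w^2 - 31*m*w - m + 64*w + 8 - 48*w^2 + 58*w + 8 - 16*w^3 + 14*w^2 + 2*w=-35*m^3 + m^2*(121*w + 297) + m*(-94*w^2 - 457*w - 138) - 16*w^3 - 34*w^2 + 124*w + 16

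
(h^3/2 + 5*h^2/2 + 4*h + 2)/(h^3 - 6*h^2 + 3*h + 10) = (h^2 + 4*h + 4)/(2*(h^2 - 7*h + 10))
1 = 1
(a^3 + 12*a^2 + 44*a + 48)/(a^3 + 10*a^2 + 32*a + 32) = (a + 6)/(a + 4)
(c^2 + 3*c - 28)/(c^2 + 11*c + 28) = (c - 4)/(c + 4)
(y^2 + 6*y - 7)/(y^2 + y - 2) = (y + 7)/(y + 2)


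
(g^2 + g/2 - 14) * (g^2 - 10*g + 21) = g^4 - 19*g^3/2 + 2*g^2 + 301*g/2 - 294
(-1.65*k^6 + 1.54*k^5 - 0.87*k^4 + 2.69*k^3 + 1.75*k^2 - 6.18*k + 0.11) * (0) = 0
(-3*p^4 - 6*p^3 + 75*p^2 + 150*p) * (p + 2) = -3*p^5 - 12*p^4 + 63*p^3 + 300*p^2 + 300*p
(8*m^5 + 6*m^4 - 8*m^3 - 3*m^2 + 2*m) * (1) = 8*m^5 + 6*m^4 - 8*m^3 - 3*m^2 + 2*m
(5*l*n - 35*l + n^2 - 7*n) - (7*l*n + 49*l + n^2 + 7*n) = -2*l*n - 84*l - 14*n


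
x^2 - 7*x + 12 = (x - 4)*(x - 3)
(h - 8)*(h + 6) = h^2 - 2*h - 48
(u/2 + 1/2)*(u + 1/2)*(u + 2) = u^3/2 + 7*u^2/4 + 7*u/4 + 1/2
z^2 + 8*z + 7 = (z + 1)*(z + 7)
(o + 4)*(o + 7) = o^2 + 11*o + 28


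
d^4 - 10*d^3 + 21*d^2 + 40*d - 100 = (d - 5)^2*(d - 2)*(d + 2)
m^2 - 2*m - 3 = (m - 3)*(m + 1)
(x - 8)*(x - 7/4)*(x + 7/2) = x^3 - 25*x^2/4 - 161*x/8 + 49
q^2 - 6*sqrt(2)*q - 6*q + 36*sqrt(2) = (q - 6)*(q - 6*sqrt(2))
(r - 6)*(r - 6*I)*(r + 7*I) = r^3 - 6*r^2 + I*r^2 + 42*r - 6*I*r - 252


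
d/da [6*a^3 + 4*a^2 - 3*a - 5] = 18*a^2 + 8*a - 3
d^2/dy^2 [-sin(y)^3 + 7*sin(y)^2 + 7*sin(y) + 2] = 9*sin(y)^3 - 28*sin(y)^2 - 13*sin(y) + 14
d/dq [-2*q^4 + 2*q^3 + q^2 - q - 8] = -8*q^3 + 6*q^2 + 2*q - 1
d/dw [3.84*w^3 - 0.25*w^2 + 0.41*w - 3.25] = 11.52*w^2 - 0.5*w + 0.41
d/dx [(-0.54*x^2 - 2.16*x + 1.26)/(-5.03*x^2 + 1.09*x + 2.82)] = (-11.4534*x^2 + 9.63*x - 7.4646)/(25.3009*x^4 - 10.9654*x^3 - 27.1811*x^2 + 6.1476*x + 7.9524)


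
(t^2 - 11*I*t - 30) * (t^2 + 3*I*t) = t^4 - 8*I*t^3 + 3*t^2 - 90*I*t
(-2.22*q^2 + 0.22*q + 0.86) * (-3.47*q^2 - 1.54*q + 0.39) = 7.7034*q^4 + 2.6554*q^3 - 4.1888*q^2 - 1.2386*q + 0.3354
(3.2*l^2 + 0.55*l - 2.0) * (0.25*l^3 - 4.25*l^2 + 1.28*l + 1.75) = 0.8*l^5 - 13.4625*l^4 + 1.2585*l^3 + 14.804*l^2 - 1.5975*l - 3.5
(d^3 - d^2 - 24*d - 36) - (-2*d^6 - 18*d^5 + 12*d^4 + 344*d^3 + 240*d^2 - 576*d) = 2*d^6 + 18*d^5 - 12*d^4 - 343*d^3 - 241*d^2 + 552*d - 36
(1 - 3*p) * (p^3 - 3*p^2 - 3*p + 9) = -3*p^4 + 10*p^3 + 6*p^2 - 30*p + 9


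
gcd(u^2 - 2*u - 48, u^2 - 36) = u + 6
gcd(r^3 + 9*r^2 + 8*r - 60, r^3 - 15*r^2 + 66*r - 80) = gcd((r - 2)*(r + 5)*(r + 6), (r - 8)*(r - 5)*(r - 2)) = r - 2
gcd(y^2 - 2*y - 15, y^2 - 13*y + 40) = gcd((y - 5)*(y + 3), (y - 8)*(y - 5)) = y - 5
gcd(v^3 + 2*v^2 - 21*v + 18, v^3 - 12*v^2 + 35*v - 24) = v^2 - 4*v + 3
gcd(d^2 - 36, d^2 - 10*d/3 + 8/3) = 1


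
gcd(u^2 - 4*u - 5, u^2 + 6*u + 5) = u + 1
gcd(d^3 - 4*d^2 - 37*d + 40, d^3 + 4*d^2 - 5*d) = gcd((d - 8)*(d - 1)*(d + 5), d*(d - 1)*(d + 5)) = d^2 + 4*d - 5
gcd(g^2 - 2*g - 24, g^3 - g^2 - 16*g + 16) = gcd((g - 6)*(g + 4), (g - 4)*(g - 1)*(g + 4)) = g + 4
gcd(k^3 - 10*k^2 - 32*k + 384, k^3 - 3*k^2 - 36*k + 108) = k + 6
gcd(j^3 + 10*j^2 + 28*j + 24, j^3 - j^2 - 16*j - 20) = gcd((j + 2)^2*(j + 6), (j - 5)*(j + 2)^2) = j^2 + 4*j + 4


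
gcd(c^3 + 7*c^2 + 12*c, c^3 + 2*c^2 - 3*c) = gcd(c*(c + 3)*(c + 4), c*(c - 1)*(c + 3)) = c^2 + 3*c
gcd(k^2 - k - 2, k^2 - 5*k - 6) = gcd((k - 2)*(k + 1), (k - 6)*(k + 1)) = k + 1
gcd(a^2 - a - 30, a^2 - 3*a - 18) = a - 6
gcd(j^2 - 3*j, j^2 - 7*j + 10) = 1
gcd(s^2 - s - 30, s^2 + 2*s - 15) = s + 5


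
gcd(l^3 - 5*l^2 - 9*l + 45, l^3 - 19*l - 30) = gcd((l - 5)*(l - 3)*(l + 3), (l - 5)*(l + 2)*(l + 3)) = l^2 - 2*l - 15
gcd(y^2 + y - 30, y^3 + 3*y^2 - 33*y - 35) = y - 5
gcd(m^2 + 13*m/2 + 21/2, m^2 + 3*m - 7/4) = m + 7/2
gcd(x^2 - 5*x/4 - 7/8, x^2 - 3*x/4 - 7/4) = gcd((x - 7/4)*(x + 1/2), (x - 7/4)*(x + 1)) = x - 7/4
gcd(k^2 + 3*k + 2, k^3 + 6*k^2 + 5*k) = k + 1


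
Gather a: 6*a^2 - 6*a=6*a^2 - 6*a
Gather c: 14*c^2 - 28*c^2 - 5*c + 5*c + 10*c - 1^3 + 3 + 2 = -14*c^2 + 10*c + 4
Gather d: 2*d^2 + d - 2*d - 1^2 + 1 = 2*d^2 - d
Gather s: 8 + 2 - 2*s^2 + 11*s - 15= -2*s^2 + 11*s - 5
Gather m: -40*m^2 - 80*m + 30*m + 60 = -40*m^2 - 50*m + 60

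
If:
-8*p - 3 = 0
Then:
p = -3/8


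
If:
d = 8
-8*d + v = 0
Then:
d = 8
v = 64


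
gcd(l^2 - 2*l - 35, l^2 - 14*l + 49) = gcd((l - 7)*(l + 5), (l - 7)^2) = l - 7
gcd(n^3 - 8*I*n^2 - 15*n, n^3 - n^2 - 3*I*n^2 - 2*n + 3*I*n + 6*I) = n - 3*I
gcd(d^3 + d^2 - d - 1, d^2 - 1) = d^2 - 1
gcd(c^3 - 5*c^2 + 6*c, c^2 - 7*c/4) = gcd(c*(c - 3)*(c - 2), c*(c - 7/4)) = c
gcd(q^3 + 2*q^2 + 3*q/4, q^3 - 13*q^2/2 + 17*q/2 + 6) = q + 1/2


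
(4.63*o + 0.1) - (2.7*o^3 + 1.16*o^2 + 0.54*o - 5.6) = -2.7*o^3 - 1.16*o^2 + 4.09*o + 5.7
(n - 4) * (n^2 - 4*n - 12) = n^3 - 8*n^2 + 4*n + 48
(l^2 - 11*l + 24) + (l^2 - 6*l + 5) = 2*l^2 - 17*l + 29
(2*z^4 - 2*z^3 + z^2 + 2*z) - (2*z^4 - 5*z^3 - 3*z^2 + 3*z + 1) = 3*z^3 + 4*z^2 - z - 1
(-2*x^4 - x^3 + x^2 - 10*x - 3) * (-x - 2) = 2*x^5 + 5*x^4 + x^3 + 8*x^2 + 23*x + 6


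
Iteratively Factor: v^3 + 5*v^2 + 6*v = (v + 2)*(v^2 + 3*v) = v*(v + 2)*(v + 3)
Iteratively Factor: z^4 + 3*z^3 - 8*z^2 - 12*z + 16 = (z + 4)*(z^3 - z^2 - 4*z + 4) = (z - 1)*(z + 4)*(z^2 - 4) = (z - 1)*(z + 2)*(z + 4)*(z - 2)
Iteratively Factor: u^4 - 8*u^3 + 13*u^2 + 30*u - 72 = (u + 2)*(u^3 - 10*u^2 + 33*u - 36) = (u - 3)*(u + 2)*(u^2 - 7*u + 12) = (u - 4)*(u - 3)*(u + 2)*(u - 3)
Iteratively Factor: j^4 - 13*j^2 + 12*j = (j - 1)*(j^3 + j^2 - 12*j) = (j - 1)*(j + 4)*(j^2 - 3*j) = (j - 3)*(j - 1)*(j + 4)*(j)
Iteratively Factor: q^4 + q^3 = (q + 1)*(q^3) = q*(q + 1)*(q^2) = q^2*(q + 1)*(q)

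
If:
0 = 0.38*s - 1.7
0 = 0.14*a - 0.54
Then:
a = 3.86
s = 4.47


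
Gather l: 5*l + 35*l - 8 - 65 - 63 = 40*l - 136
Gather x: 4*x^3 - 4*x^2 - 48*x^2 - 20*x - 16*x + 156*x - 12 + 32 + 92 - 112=4*x^3 - 52*x^2 + 120*x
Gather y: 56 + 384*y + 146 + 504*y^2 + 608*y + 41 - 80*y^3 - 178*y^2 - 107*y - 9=-80*y^3 + 326*y^2 + 885*y + 234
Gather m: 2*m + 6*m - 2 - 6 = 8*m - 8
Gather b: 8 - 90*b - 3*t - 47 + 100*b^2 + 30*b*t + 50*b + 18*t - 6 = 100*b^2 + b*(30*t - 40) + 15*t - 45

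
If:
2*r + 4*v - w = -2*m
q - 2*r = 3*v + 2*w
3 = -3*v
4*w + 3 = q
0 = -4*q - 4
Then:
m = -1/2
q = -1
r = 2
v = -1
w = -1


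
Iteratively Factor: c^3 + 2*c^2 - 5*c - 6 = (c - 2)*(c^2 + 4*c + 3) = (c - 2)*(c + 1)*(c + 3)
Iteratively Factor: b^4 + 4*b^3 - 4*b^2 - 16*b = (b)*(b^3 + 4*b^2 - 4*b - 16) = b*(b + 4)*(b^2 - 4) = b*(b + 2)*(b + 4)*(b - 2)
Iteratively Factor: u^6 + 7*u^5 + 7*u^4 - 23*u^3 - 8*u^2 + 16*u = (u)*(u^5 + 7*u^4 + 7*u^3 - 23*u^2 - 8*u + 16) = u*(u + 4)*(u^4 + 3*u^3 - 5*u^2 - 3*u + 4) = u*(u - 1)*(u + 4)*(u^3 + 4*u^2 - u - 4) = u*(u - 1)*(u + 4)^2*(u^2 - 1) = u*(u - 1)*(u + 1)*(u + 4)^2*(u - 1)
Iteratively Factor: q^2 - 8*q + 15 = (q - 3)*(q - 5)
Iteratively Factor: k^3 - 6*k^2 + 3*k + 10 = (k - 5)*(k^2 - k - 2) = (k - 5)*(k - 2)*(k + 1)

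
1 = 1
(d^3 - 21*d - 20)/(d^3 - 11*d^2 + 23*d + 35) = (d + 4)/(d - 7)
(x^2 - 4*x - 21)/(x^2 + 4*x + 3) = (x - 7)/(x + 1)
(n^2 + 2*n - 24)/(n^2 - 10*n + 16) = (n^2 + 2*n - 24)/(n^2 - 10*n + 16)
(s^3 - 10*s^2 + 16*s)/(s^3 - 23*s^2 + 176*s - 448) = s*(s - 2)/(s^2 - 15*s + 56)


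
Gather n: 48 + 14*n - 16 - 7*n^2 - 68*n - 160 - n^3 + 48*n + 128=-n^3 - 7*n^2 - 6*n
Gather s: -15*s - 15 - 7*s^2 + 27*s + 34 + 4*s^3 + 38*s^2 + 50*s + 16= 4*s^3 + 31*s^2 + 62*s + 35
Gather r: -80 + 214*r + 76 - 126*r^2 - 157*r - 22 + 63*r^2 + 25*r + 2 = -63*r^2 + 82*r - 24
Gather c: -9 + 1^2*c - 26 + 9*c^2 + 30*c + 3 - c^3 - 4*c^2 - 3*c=-c^3 + 5*c^2 + 28*c - 32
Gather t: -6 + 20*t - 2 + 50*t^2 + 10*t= 50*t^2 + 30*t - 8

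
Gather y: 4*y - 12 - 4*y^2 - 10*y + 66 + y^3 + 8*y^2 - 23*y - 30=y^3 + 4*y^2 - 29*y + 24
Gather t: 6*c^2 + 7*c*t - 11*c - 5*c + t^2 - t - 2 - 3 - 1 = 6*c^2 - 16*c + t^2 + t*(7*c - 1) - 6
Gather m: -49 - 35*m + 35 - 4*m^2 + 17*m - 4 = -4*m^2 - 18*m - 18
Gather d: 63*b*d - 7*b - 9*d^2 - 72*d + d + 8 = -7*b - 9*d^2 + d*(63*b - 71) + 8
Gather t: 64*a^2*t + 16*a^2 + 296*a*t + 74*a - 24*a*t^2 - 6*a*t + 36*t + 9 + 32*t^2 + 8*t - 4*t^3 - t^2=16*a^2 + 74*a - 4*t^3 + t^2*(31 - 24*a) + t*(64*a^2 + 290*a + 44) + 9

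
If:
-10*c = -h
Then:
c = h/10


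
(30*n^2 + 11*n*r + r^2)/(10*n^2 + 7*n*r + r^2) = (6*n + r)/(2*n + r)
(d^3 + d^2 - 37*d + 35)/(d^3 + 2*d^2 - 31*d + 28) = (d - 5)/(d - 4)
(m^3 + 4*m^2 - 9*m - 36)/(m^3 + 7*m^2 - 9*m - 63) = (m + 4)/(m + 7)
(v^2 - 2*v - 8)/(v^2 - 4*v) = (v + 2)/v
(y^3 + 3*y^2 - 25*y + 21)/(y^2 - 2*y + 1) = (y^2 + 4*y - 21)/(y - 1)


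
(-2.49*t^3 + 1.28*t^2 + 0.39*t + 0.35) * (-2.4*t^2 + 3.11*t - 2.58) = 5.976*t^5 - 10.8159*t^4 + 9.469*t^3 - 2.9295*t^2 + 0.0822999999999998*t - 0.903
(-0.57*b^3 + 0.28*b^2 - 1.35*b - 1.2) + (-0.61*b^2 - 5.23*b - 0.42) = -0.57*b^3 - 0.33*b^2 - 6.58*b - 1.62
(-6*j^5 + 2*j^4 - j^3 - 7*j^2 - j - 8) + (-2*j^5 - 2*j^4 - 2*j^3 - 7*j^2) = -8*j^5 - 3*j^3 - 14*j^2 - j - 8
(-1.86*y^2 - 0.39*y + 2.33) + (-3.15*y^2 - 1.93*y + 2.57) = -5.01*y^2 - 2.32*y + 4.9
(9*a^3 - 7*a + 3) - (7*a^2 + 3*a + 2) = 9*a^3 - 7*a^2 - 10*a + 1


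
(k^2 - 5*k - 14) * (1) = k^2 - 5*k - 14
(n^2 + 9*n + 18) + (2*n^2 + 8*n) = 3*n^2 + 17*n + 18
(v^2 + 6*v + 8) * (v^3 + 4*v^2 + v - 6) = v^5 + 10*v^4 + 33*v^3 + 32*v^2 - 28*v - 48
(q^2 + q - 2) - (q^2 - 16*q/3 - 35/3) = 19*q/3 + 29/3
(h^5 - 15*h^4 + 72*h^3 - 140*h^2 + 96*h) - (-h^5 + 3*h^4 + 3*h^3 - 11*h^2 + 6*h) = 2*h^5 - 18*h^4 + 69*h^3 - 129*h^2 + 90*h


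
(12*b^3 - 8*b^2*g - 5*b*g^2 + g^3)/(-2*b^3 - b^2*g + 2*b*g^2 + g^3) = (-6*b + g)/(b + g)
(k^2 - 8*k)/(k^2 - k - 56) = k/(k + 7)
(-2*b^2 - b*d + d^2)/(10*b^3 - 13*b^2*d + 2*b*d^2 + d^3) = (-b - d)/(5*b^2 - 4*b*d - d^2)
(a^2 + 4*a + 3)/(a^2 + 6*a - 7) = (a^2 + 4*a + 3)/(a^2 + 6*a - 7)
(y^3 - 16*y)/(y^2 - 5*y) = (y^2 - 16)/(y - 5)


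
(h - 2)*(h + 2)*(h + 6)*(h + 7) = h^4 + 13*h^3 + 38*h^2 - 52*h - 168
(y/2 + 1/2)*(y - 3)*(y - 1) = y^3/2 - 3*y^2/2 - y/2 + 3/2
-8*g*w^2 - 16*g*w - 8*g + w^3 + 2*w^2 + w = (-8*g + w)*(w + 1)^2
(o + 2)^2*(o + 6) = o^3 + 10*o^2 + 28*o + 24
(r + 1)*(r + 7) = r^2 + 8*r + 7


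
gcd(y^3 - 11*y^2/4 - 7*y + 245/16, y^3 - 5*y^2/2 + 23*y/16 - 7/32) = y - 7/4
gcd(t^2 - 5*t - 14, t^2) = 1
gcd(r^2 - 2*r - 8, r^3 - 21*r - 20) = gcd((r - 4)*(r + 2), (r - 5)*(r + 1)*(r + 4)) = 1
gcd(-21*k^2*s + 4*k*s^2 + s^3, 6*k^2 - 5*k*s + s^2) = -3*k + s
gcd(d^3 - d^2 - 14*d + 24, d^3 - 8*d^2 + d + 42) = d - 3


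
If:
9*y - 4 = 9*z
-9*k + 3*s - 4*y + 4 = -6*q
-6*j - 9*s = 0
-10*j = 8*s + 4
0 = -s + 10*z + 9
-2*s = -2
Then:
No Solution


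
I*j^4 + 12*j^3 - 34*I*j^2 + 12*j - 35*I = (j - 7*I)*(j - 5*I)*(j + I)*(I*j + 1)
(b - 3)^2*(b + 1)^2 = b^4 - 4*b^3 - 2*b^2 + 12*b + 9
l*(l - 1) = l^2 - l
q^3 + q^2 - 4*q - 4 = (q - 2)*(q + 1)*(q + 2)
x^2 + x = x*(x + 1)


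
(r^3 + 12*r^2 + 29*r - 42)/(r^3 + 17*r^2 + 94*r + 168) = (r - 1)/(r + 4)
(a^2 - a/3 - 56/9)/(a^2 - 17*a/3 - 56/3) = (a - 8/3)/(a - 8)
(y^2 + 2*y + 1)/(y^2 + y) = (y + 1)/y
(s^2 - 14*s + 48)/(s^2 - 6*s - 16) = (s - 6)/(s + 2)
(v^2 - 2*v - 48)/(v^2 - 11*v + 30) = (v^2 - 2*v - 48)/(v^2 - 11*v + 30)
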